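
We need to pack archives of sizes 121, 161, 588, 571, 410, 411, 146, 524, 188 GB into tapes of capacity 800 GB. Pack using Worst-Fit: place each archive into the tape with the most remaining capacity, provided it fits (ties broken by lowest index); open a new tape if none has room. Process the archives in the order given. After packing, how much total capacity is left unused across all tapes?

880

121 GB → tape 1 (remaining 679 GB)
161 GB → tape 1 (remaining 518 GB)
588 GB → tape 2 (remaining 212 GB)
571 GB → tape 3 (remaining 229 GB)
410 GB → tape 1 (remaining 108 GB)
411 GB → tape 4 (remaining 389 GB)
146 GB → tape 4 (remaining 243 GB)
524 GB → tape 5 (remaining 276 GB)
188 GB → tape 5 (remaining 88 GB)
5 tapes × 800 GB = 4000 GB; used 3120 GB; unused 880 GB.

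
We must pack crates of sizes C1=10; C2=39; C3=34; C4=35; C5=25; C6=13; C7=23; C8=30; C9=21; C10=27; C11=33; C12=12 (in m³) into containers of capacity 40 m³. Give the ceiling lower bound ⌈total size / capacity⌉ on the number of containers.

8

Total size = 10 + 39 + 34 + 35 + 25 + 13 + 23 + 30 + 21 + 27 + 33 + 12 = 302 m³.
⌈302 / 40⌉ = 8.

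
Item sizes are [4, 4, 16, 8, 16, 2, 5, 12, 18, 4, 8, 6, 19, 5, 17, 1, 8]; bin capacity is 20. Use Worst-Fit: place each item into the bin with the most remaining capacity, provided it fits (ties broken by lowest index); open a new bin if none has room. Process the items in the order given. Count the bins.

9

Put 4 in bin 1; 16 remain.
Put 4 in bin 1; 12 remain.
Put 16 in bin 2; 4 remain.
Put 8 in bin 1; 4 remain.
Put 16 in bin 3; 4 remain.
Put 2 in bin 1; 2 remain.
Put 5 in bin 4; 15 remain.
Put 12 in bin 4; 3 remain.
Put 18 in bin 5; 2 remain.
Put 4 in bin 2; 0 remain.
Put 8 in bin 6; 12 remain.
Put 6 in bin 6; 6 remain.
Put 19 in bin 7; 1 remain.
Put 5 in bin 6; 1 remain.
Put 17 in bin 8; 3 remain.
Put 1 in bin 3; 3 remain.
Put 8 in bin 9; 12 remain.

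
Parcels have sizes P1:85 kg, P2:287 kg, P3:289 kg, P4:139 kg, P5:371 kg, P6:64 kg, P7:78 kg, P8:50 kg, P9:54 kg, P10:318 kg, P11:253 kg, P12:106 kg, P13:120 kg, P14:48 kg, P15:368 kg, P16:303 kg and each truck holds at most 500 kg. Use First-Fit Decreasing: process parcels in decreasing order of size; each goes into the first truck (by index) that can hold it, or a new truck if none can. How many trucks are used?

7

Sorted descending: 371, 368, 318, 303, 289, 287, 253, 139, 120, 106, 85, 78, 64, 54, 50, 48.
Put 371 kg in truck 1; 129 kg remain.
Put 368 kg in truck 2; 132 kg remain.
Put 318 kg in truck 3; 182 kg remain.
Put 303 kg in truck 4; 197 kg remain.
Put 289 kg in truck 5; 211 kg remain.
Put 287 kg in truck 6; 213 kg remain.
Put 253 kg in truck 7; 247 kg remain.
Put 139 kg in truck 3; 43 kg remain.
Put 120 kg in truck 1; 9 kg remain.
Put 106 kg in truck 2; 26 kg remain.
Put 85 kg in truck 4; 112 kg remain.
Put 78 kg in truck 4; 34 kg remain.
Put 64 kg in truck 5; 147 kg remain.
Put 54 kg in truck 5; 93 kg remain.
Put 50 kg in truck 5; 43 kg remain.
Put 48 kg in truck 6; 165 kg remain.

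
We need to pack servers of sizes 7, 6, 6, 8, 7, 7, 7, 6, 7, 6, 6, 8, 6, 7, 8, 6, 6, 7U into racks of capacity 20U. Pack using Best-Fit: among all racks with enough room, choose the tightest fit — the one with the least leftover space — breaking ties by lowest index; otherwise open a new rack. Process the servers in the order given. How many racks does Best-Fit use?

rack 1: place 7U, 13U left
rack 1: place 6U, 7U left
rack 1: place 6U, 1U left
rack 2: place 8U, 12U left
rack 2: place 7U, 5U left
rack 3: place 7U, 13U left
rack 3: place 7U, 6U left
rack 3: place 6U, 0U left
rack 4: place 7U, 13U left
rack 4: place 6U, 7U left
rack 4: place 6U, 1U left
rack 5: place 8U, 12U left
rack 5: place 6U, 6U left
rack 6: place 7U, 13U left
rack 6: place 8U, 5U left
rack 5: place 6U, 0U left
rack 7: place 6U, 14U left
rack 7: place 7U, 7U left
Final racks: [7,6,6] [8,7] [7,7,6] [7,6,6] [8,6,6] [7,8] [6,7].

7 racks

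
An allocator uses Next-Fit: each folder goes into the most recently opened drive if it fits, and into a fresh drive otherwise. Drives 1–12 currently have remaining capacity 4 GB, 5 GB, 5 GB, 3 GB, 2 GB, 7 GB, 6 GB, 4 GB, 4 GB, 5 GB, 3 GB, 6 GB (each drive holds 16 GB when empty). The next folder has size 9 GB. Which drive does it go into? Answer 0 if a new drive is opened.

Next-Fit only looks at drive 12, which has 6 GB free.
9 GB does not fit, so a new drive is opened.

0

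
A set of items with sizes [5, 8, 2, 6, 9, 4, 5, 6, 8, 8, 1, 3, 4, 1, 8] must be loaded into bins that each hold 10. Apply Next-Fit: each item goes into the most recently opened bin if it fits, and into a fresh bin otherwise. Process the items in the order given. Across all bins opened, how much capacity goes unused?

22

Put 5 in bin 1; 5 remain.
Put 8 in bin 2; 2 remain.
Put 2 in bin 2; 0 remain.
Put 6 in bin 3; 4 remain.
Put 9 in bin 4; 1 remain.
Put 4 in bin 5; 6 remain.
Put 5 in bin 5; 1 remain.
Put 6 in bin 6; 4 remain.
Put 8 in bin 7; 2 remain.
Put 8 in bin 8; 2 remain.
Put 1 in bin 8; 1 remain.
Put 3 in bin 9; 7 remain.
Put 4 in bin 9; 3 remain.
Put 1 in bin 9; 2 remain.
Put 8 in bin 10; 2 remain.
10 bins × 10 = 100; used 78; unused 22.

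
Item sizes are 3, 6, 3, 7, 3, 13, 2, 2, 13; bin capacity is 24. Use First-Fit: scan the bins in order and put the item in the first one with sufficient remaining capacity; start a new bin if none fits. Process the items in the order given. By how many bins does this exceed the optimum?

First-Fit: [3,6,3,7,3,2] [13,2] [13] → 3 bins.
Total size 52; any packing needs at least ⌈52/24⌉ = 3 bins.
So 3 is already optimal.

0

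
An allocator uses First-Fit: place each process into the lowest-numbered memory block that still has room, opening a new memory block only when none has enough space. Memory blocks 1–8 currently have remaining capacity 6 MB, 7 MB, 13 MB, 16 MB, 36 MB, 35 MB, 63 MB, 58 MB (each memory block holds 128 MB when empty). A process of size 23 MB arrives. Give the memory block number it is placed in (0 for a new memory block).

5

Memory blocks with room: memory block 5 (36 MB), memory block 6 (35 MB), memory block 7 (63 MB), memory block 8 (58 MB).
The first with room is memory block 5.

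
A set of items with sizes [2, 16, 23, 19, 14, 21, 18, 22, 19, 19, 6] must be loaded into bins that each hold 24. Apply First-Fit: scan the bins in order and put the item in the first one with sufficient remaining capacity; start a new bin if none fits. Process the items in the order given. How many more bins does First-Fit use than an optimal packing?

0

First-Fit: [2,16,6] [23] [19] [14] [21] [18] [22] [19] [19] → 9 bins.
9 items exceed 12 (half the capacity), and no two of those can share a bin, so at least 9 bins are needed.
So 9 is already optimal.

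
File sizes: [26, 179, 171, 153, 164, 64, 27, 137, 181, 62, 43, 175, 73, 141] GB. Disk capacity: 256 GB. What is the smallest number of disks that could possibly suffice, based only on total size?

Total size = 26 + 179 + 171 + 153 + 164 + 64 + 27 + 137 + 181 + 62 + 43 + 175 + 73 + 141 = 1596 GB.
⌈1596 / 256⌉ = 7.

7 disks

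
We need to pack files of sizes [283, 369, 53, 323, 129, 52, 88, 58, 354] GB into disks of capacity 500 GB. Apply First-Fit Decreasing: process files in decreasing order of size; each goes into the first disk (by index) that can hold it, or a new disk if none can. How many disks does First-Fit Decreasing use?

4 disks

Sorted descending: 369, 354, 323, 283, 129, 88, 58, 53, 52.
369 GB → disk 1 (remaining 131 GB)
354 GB → disk 2 (remaining 146 GB)
323 GB → disk 3 (remaining 177 GB)
283 GB → disk 4 (remaining 217 GB)
129 GB → disk 1 (remaining 2 GB)
88 GB → disk 2 (remaining 58 GB)
58 GB → disk 2 (remaining 0 GB)
53 GB → disk 3 (remaining 124 GB)
52 GB → disk 3 (remaining 72 GB)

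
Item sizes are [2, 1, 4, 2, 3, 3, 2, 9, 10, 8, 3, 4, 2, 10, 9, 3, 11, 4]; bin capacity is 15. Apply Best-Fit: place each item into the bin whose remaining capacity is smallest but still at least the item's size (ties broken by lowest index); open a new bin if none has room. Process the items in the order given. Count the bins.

2 → bin 1 (remaining 13)
1 → bin 1 (remaining 12)
4 → bin 1 (remaining 8)
2 → bin 1 (remaining 6)
3 → bin 1 (remaining 3)
3 → bin 1 (remaining 0)
2 → bin 2 (remaining 13)
9 → bin 2 (remaining 4)
10 → bin 3 (remaining 5)
8 → bin 4 (remaining 7)
3 → bin 2 (remaining 1)
4 → bin 3 (remaining 1)
2 → bin 4 (remaining 5)
10 → bin 5 (remaining 5)
9 → bin 6 (remaining 6)
3 → bin 4 (remaining 2)
11 → bin 7 (remaining 4)
4 → bin 7 (remaining 0)
Final bins: [2,1,4,2,3,3] [2,9,3] [10,4] [8,2,3] [10] [9] [11,4].

7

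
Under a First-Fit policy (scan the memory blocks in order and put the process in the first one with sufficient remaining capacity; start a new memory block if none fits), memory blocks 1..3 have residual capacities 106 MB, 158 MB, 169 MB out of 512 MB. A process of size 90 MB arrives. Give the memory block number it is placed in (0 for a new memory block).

Memory blocks with room: memory block 1 (106 MB), memory block 2 (158 MB), memory block 3 (169 MB).
The first with room is memory block 1.

1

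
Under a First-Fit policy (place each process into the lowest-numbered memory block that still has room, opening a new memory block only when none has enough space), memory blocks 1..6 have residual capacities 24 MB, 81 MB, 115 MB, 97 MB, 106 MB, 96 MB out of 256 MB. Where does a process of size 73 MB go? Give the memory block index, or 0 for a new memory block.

Memory blocks with room: memory block 2 (81 MB), memory block 3 (115 MB), memory block 4 (97 MB), memory block 5 (106 MB), memory block 6 (96 MB).
The first with room is memory block 2.

2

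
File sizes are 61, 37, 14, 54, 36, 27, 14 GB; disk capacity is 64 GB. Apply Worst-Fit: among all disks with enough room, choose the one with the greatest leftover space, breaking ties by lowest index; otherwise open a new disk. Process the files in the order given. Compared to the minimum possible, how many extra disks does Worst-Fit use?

1

Worst-Fit: [61] [37,14] [54] [36,27] [14] → 5 disks.
Total size 243 GB; any packing needs at least ⌈243/64⌉ = 4 disks.
An optimal packing achieves that bound: [61] [54] [37,27] [36,14,14] → 4 disks.
Excess: 5 − 4 = 1.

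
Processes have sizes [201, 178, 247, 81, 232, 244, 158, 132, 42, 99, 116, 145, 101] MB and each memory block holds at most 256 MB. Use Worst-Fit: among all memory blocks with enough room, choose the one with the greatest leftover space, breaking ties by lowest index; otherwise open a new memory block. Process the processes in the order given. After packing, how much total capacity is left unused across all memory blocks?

memory block 1: place 201 MB, 55 MB left
memory block 2: place 178 MB, 78 MB left
memory block 3: place 247 MB, 9 MB left
memory block 4: place 81 MB, 175 MB left
memory block 5: place 232 MB, 24 MB left
memory block 6: place 244 MB, 12 MB left
memory block 4: place 158 MB, 17 MB left
memory block 7: place 132 MB, 124 MB left
memory block 7: place 42 MB, 82 MB left
memory block 8: place 99 MB, 157 MB left
memory block 8: place 116 MB, 41 MB left
memory block 9: place 145 MB, 111 MB left
memory block 9: place 101 MB, 10 MB left
9 memory blocks × 256 MB = 2304 MB; used 1976 MB; unused 328 MB.

328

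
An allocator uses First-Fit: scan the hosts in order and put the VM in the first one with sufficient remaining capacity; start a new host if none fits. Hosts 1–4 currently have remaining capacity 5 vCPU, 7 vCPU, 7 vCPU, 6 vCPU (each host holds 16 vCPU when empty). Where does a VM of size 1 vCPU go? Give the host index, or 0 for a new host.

Hosts with room: host 1 (5 vCPU), host 2 (7 vCPU), host 3 (7 vCPU), host 4 (6 vCPU).
The first with room is host 1.

1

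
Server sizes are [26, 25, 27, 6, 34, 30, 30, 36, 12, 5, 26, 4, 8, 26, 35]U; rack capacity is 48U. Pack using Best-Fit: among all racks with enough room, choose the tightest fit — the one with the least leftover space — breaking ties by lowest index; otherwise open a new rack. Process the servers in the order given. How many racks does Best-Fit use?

26U → rack 1 (remaining 22U)
25U → rack 2 (remaining 23U)
27U → rack 3 (remaining 21U)
6U → rack 3 (remaining 15U)
34U → rack 4 (remaining 14U)
30U → rack 5 (remaining 18U)
30U → rack 6 (remaining 18U)
36U → rack 7 (remaining 12U)
12U → rack 7 (remaining 0U)
5U → rack 4 (remaining 9U)
26U → rack 8 (remaining 22U)
4U → rack 4 (remaining 5U)
8U → rack 3 (remaining 7U)
26U → rack 9 (remaining 22U)
35U → rack 10 (remaining 13U)
Final racks: [26] [25] [27,6,8] [34,5,4] [30] [30] [36,12] [26] [26] [35].

10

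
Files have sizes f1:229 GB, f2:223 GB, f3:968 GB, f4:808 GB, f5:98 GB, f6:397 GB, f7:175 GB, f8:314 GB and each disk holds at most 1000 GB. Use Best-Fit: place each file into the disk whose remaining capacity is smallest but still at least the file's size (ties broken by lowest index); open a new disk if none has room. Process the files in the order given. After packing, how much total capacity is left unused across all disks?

disk 1: place f1 (229 GB), 771 GB left
disk 1: place f2 (223 GB), 548 GB left
disk 2: place f3 (968 GB), 32 GB left
disk 3: place f4 (808 GB), 192 GB left
disk 3: place f5 (98 GB), 94 GB left
disk 1: place f6 (397 GB), 151 GB left
disk 4: place f7 (175 GB), 825 GB left
disk 4: place f8 (314 GB), 511 GB left
4 disks × 1000 GB = 4000 GB; used 3212 GB; unused 788 GB.

788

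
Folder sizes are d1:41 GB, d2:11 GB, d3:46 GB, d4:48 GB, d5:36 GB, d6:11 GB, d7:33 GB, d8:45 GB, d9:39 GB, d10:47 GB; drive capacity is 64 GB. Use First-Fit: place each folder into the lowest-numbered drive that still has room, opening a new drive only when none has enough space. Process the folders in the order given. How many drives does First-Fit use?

8 drives

drive 1: place d1 (41 GB), 23 GB left
drive 1: place d2 (11 GB), 12 GB left
drive 2: place d3 (46 GB), 18 GB left
drive 3: place d4 (48 GB), 16 GB left
drive 4: place d5 (36 GB), 28 GB left
drive 1: place d6 (11 GB), 1 GB left
drive 5: place d7 (33 GB), 31 GB left
drive 6: place d8 (45 GB), 19 GB left
drive 7: place d9 (39 GB), 25 GB left
drive 8: place d10 (47 GB), 17 GB left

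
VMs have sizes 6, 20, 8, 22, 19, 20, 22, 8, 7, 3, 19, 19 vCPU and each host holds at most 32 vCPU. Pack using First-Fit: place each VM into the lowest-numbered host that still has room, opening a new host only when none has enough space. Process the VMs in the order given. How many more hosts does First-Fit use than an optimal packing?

0

First-Fit: [6,20,3] [8,22] [19,8] [20,7] [22] [19] [19] → 7 hosts.
7 VMs exceed 16 vCPU (half the capacity), and no two of those can share a host, so at least 7 hosts are needed.
So 7 is already optimal.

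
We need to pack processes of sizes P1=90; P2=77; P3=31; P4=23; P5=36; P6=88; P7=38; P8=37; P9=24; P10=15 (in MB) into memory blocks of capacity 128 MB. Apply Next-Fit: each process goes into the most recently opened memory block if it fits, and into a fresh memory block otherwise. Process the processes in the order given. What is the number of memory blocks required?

5

Put P1 (90 MB) in memory block 1; 38 MB remain.
Put P2 (77 MB) in memory block 2; 51 MB remain.
Put P3 (31 MB) in memory block 2; 20 MB remain.
Put P4 (23 MB) in memory block 3; 105 MB remain.
Put P5 (36 MB) in memory block 3; 69 MB remain.
Put P6 (88 MB) in memory block 4; 40 MB remain.
Put P7 (38 MB) in memory block 4; 2 MB remain.
Put P8 (37 MB) in memory block 5; 91 MB remain.
Put P9 (24 MB) in memory block 5; 67 MB remain.
Put P10 (15 MB) in memory block 5; 52 MB remain.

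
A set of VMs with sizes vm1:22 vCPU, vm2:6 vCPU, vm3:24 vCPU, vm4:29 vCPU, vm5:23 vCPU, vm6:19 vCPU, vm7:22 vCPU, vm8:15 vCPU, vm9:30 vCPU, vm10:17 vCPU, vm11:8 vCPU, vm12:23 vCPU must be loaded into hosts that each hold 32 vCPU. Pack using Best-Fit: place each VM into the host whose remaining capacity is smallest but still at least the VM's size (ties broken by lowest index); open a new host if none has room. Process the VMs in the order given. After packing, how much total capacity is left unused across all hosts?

vm1 (22 vCPU) → host 1 (remaining 10 vCPU)
vm2 (6 vCPU) → host 1 (remaining 4 vCPU)
vm3 (24 vCPU) → host 2 (remaining 8 vCPU)
vm4 (29 vCPU) → host 3 (remaining 3 vCPU)
vm5 (23 vCPU) → host 4 (remaining 9 vCPU)
vm6 (19 vCPU) → host 5 (remaining 13 vCPU)
vm7 (22 vCPU) → host 6 (remaining 10 vCPU)
vm8 (15 vCPU) → host 7 (remaining 17 vCPU)
vm9 (30 vCPU) → host 8 (remaining 2 vCPU)
vm10 (17 vCPU) → host 7 (remaining 0 vCPU)
vm11 (8 vCPU) → host 2 (remaining 0 vCPU)
vm12 (23 vCPU) → host 9 (remaining 9 vCPU)
9 hosts × 32 vCPU = 288 vCPU; used 238 vCPU; unused 50 vCPU.

50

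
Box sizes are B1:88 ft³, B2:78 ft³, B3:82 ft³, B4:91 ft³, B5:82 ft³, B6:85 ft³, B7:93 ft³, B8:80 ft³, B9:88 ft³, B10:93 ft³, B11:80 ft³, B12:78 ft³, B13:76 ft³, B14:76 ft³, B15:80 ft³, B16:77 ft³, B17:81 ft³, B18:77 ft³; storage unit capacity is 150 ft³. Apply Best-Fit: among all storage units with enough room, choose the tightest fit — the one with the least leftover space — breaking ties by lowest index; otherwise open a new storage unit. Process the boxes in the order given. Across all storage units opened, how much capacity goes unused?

1215

B1 (88 ft³) → storage unit 1 (remaining 62 ft³)
B2 (78 ft³) → storage unit 2 (remaining 72 ft³)
B3 (82 ft³) → storage unit 3 (remaining 68 ft³)
B4 (91 ft³) → storage unit 4 (remaining 59 ft³)
B5 (82 ft³) → storage unit 5 (remaining 68 ft³)
B6 (85 ft³) → storage unit 6 (remaining 65 ft³)
B7 (93 ft³) → storage unit 7 (remaining 57 ft³)
B8 (80 ft³) → storage unit 8 (remaining 70 ft³)
B9 (88 ft³) → storage unit 9 (remaining 62 ft³)
B10 (93 ft³) → storage unit 10 (remaining 57 ft³)
B11 (80 ft³) → storage unit 11 (remaining 70 ft³)
B12 (78 ft³) → storage unit 12 (remaining 72 ft³)
B13 (76 ft³) → storage unit 13 (remaining 74 ft³)
B14 (76 ft³) → storage unit 14 (remaining 74 ft³)
B15 (80 ft³) → storage unit 15 (remaining 70 ft³)
B16 (77 ft³) → storage unit 16 (remaining 73 ft³)
B17 (81 ft³) → storage unit 17 (remaining 69 ft³)
B18 (77 ft³) → storage unit 18 (remaining 73 ft³)
18 storage units × 150 ft³ = 2700 ft³; used 1485 ft³; unused 1215 ft³.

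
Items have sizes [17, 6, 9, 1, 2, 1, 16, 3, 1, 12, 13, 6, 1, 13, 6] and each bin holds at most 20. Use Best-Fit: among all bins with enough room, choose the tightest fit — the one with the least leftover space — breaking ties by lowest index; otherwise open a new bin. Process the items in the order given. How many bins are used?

6

bin 1: place 17, 3 left
bin 2: place 6, 14 left
bin 2: place 9, 5 left
bin 1: place 1, 2 left
bin 1: place 2, 0 left
bin 2: place 1, 4 left
bin 3: place 16, 4 left
bin 2: place 3, 1 left
bin 2: place 1, 0 left
bin 4: place 12, 8 left
bin 5: place 13, 7 left
bin 5: place 6, 1 left
bin 5: place 1, 0 left
bin 6: place 13, 7 left
bin 6: place 6, 1 left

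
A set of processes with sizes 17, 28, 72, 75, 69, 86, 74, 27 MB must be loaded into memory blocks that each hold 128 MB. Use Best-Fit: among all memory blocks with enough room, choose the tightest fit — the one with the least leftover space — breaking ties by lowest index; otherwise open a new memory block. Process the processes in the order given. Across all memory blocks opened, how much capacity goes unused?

Put 17 MB in memory block 1; 111 MB remain.
Put 28 MB in memory block 1; 83 MB remain.
Put 72 MB in memory block 1; 11 MB remain.
Put 75 MB in memory block 2; 53 MB remain.
Put 69 MB in memory block 3; 59 MB remain.
Put 86 MB in memory block 4; 42 MB remain.
Put 74 MB in memory block 5; 54 MB remain.
Put 27 MB in memory block 4; 15 MB remain.
5 memory blocks × 128 MB = 640 MB; used 448 MB; unused 192 MB.

192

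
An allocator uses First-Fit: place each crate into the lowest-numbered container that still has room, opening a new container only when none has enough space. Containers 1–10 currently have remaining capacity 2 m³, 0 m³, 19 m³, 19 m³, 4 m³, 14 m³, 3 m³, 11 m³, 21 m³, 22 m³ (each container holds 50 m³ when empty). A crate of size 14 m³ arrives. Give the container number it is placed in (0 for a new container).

3

Containers with room: container 3 (19 m³), container 4 (19 m³), container 6 (14 m³), container 9 (21 m³), container 10 (22 m³).
The first with room is container 3.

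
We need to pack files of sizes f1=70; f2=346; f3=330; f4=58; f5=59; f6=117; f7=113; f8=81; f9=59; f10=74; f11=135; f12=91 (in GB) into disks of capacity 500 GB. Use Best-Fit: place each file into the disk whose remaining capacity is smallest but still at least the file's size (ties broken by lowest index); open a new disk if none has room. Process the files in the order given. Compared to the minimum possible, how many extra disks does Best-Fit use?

0

Best-Fit: [70,346,58] [330,59,81] [117,113,59,74,135] [91] → 4 disks.
Total size 1533 GB; any packing needs at least ⌈1533/500⌉ = 4 disks.
So 4 is already optimal.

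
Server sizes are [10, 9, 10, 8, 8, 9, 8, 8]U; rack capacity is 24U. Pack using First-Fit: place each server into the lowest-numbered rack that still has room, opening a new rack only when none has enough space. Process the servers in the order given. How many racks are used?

Put 10U in rack 1; 14U remain.
Put 9U in rack 1; 5U remain.
Put 10U in rack 2; 14U remain.
Put 8U in rack 2; 6U remain.
Put 8U in rack 3; 16U remain.
Put 9U in rack 3; 7U remain.
Put 8U in rack 4; 16U remain.
Put 8U in rack 4; 8U remain.

4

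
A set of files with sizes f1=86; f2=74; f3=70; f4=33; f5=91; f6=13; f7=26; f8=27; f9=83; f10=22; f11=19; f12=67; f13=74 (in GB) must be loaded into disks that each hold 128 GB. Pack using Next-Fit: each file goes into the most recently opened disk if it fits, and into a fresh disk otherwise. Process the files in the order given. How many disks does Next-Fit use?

disk 1: place f1 (86 GB), 42 GB left
disk 2: place f2 (74 GB), 54 GB left
disk 3: place f3 (70 GB), 58 GB left
disk 3: place f4 (33 GB), 25 GB left
disk 4: place f5 (91 GB), 37 GB left
disk 4: place f6 (13 GB), 24 GB left
disk 5: place f7 (26 GB), 102 GB left
disk 5: place f8 (27 GB), 75 GB left
disk 6: place f9 (83 GB), 45 GB left
disk 6: place f10 (22 GB), 23 GB left
disk 6: place f11 (19 GB), 4 GB left
disk 7: place f12 (67 GB), 61 GB left
disk 8: place f13 (74 GB), 54 GB left

8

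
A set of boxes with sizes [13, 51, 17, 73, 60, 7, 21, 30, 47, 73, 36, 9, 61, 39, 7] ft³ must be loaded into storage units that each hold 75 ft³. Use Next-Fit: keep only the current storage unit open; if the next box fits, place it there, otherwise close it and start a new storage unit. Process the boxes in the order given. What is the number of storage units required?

10

Put 13 ft³ in storage unit 1; 62 ft³ remain.
Put 51 ft³ in storage unit 1; 11 ft³ remain.
Put 17 ft³ in storage unit 2; 58 ft³ remain.
Put 73 ft³ in storage unit 3; 2 ft³ remain.
Put 60 ft³ in storage unit 4; 15 ft³ remain.
Put 7 ft³ in storage unit 4; 8 ft³ remain.
Put 21 ft³ in storage unit 5; 54 ft³ remain.
Put 30 ft³ in storage unit 5; 24 ft³ remain.
Put 47 ft³ in storage unit 6; 28 ft³ remain.
Put 73 ft³ in storage unit 7; 2 ft³ remain.
Put 36 ft³ in storage unit 8; 39 ft³ remain.
Put 9 ft³ in storage unit 8; 30 ft³ remain.
Put 61 ft³ in storage unit 9; 14 ft³ remain.
Put 39 ft³ in storage unit 10; 36 ft³ remain.
Put 7 ft³ in storage unit 10; 29 ft³ remain.
Final storage units: [13,51] [17] [73] [60,7] [21,30] [47] [73] [36,9] [61] [39,7].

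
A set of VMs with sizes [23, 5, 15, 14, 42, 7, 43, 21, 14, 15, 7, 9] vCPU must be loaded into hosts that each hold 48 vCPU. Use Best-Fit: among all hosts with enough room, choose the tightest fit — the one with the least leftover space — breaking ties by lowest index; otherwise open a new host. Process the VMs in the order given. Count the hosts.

23 vCPU → host 1 (remaining 25 vCPU)
5 vCPU → host 1 (remaining 20 vCPU)
15 vCPU → host 1 (remaining 5 vCPU)
14 vCPU → host 2 (remaining 34 vCPU)
42 vCPU → host 3 (remaining 6 vCPU)
7 vCPU → host 2 (remaining 27 vCPU)
43 vCPU → host 4 (remaining 5 vCPU)
21 vCPU → host 2 (remaining 6 vCPU)
14 vCPU → host 5 (remaining 34 vCPU)
15 vCPU → host 5 (remaining 19 vCPU)
7 vCPU → host 5 (remaining 12 vCPU)
9 vCPU → host 5 (remaining 3 vCPU)
Final hosts: [23,5,15] [14,7,21] [42] [43] [14,15,7,9].

5 hosts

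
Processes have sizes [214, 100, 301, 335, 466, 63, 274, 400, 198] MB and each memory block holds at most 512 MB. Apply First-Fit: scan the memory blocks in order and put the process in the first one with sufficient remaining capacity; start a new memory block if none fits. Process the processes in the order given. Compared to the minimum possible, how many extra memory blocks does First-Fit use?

1

First-Fit: [214,100,63] [301,198] [335] [466] [274] [400] → 6 memory blocks.
Total size 2351 MB; any packing needs at least ⌈2351/512⌉ = 5 memory blocks.
An optimal packing achieves that bound: [466] [400,100] [335,63] [301,198] [274,214] → 5 memory blocks.
Excess: 6 − 5 = 1.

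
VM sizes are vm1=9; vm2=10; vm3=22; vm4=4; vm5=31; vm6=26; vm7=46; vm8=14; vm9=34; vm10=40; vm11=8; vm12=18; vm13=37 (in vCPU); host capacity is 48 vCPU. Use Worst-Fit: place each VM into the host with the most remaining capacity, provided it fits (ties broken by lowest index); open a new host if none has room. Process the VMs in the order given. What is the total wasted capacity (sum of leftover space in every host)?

85

host 1: place vm1 (9 vCPU), 39 vCPU left
host 1: place vm2 (10 vCPU), 29 vCPU left
host 1: place vm3 (22 vCPU), 7 vCPU left
host 1: place vm4 (4 vCPU), 3 vCPU left
host 2: place vm5 (31 vCPU), 17 vCPU left
host 3: place vm6 (26 vCPU), 22 vCPU left
host 4: place vm7 (46 vCPU), 2 vCPU left
host 3: place vm8 (14 vCPU), 8 vCPU left
host 5: place vm9 (34 vCPU), 14 vCPU left
host 6: place vm10 (40 vCPU), 8 vCPU left
host 2: place vm11 (8 vCPU), 9 vCPU left
host 7: place vm12 (18 vCPU), 30 vCPU left
host 8: place vm13 (37 vCPU), 11 vCPU left
8 hosts × 48 vCPU = 384 vCPU; used 299 vCPU; unused 85 vCPU.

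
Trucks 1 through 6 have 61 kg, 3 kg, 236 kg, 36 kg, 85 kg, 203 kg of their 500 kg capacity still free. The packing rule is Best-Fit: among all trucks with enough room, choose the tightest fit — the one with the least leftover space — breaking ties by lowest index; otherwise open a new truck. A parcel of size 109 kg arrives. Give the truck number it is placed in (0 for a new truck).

6

Trucks with room: truck 3 (236 kg), truck 6 (203 kg).
Tightest fit is truck 6 with 203 kg free.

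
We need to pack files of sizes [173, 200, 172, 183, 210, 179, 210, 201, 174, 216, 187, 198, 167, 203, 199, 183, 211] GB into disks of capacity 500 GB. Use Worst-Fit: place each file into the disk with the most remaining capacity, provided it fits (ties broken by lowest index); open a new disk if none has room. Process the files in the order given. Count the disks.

Put 173 GB in disk 1; 327 GB remain.
Put 200 GB in disk 1; 127 GB remain.
Put 172 GB in disk 2; 328 GB remain.
Put 183 GB in disk 2; 145 GB remain.
Put 210 GB in disk 3; 290 GB remain.
Put 179 GB in disk 3; 111 GB remain.
Put 210 GB in disk 4; 290 GB remain.
Put 201 GB in disk 4; 89 GB remain.
Put 174 GB in disk 5; 326 GB remain.
Put 216 GB in disk 5; 110 GB remain.
Put 187 GB in disk 6; 313 GB remain.
Put 198 GB in disk 6; 115 GB remain.
Put 167 GB in disk 7; 333 GB remain.
Put 203 GB in disk 7; 130 GB remain.
Put 199 GB in disk 8; 301 GB remain.
Put 183 GB in disk 8; 118 GB remain.
Put 211 GB in disk 9; 289 GB remain.

9 disks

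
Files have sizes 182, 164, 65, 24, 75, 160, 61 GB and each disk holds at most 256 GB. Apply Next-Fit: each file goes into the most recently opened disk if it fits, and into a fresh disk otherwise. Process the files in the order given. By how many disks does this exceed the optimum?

1

Next-Fit: [182] [164,65,24] [75,160] [61] → 4 disks.
Total size 731 GB; any packing needs at least ⌈731/256⌉ = 3 disks.
An optimal packing achieves that bound: [182,65] [164,75] [160,61,24] → 3 disks.
Excess: 4 − 3 = 1.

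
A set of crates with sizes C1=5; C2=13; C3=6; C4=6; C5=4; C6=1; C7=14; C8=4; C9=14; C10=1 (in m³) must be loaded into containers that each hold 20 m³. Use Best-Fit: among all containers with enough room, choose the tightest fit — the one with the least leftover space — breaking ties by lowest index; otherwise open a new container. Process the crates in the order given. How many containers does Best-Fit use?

4 containers

C1 (5 m³) → container 1 (remaining 15 m³)
C2 (13 m³) → container 1 (remaining 2 m³)
C3 (6 m³) → container 2 (remaining 14 m³)
C4 (6 m³) → container 2 (remaining 8 m³)
C5 (4 m³) → container 2 (remaining 4 m³)
C6 (1 m³) → container 1 (remaining 1 m³)
C7 (14 m³) → container 3 (remaining 6 m³)
C8 (4 m³) → container 2 (remaining 0 m³)
C9 (14 m³) → container 4 (remaining 6 m³)
C10 (1 m³) → container 1 (remaining 0 m³)
Final containers: [5,13,1,1] [6,6,4,4] [14] [14].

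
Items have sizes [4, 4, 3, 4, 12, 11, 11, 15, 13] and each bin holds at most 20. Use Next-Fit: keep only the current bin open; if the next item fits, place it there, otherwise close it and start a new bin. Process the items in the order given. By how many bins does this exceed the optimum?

1

Next-Fit: [4,4,3,4] [12] [11] [11] [15] [13] → 6 bins.
5 items exceed 10 (half the capacity), and no two of those can share a bin, so at least 5 bins are needed.
An optimal packing achieves that bound: [15,4] [13,4,3] [12,4] [11] [11] → 5 bins.
Excess: 6 − 5 = 1.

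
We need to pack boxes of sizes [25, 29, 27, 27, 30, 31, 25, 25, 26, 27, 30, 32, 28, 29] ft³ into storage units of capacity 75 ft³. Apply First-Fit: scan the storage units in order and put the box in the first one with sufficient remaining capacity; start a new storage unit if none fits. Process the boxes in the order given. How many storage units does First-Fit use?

25 ft³ → storage unit 1 (remaining 50 ft³)
29 ft³ → storage unit 1 (remaining 21 ft³)
27 ft³ → storage unit 2 (remaining 48 ft³)
27 ft³ → storage unit 2 (remaining 21 ft³)
30 ft³ → storage unit 3 (remaining 45 ft³)
31 ft³ → storage unit 3 (remaining 14 ft³)
25 ft³ → storage unit 4 (remaining 50 ft³)
25 ft³ → storage unit 4 (remaining 25 ft³)
26 ft³ → storage unit 5 (remaining 49 ft³)
27 ft³ → storage unit 5 (remaining 22 ft³)
30 ft³ → storage unit 6 (remaining 45 ft³)
32 ft³ → storage unit 6 (remaining 13 ft³)
28 ft³ → storage unit 7 (remaining 47 ft³)
29 ft³ → storage unit 7 (remaining 18 ft³)

7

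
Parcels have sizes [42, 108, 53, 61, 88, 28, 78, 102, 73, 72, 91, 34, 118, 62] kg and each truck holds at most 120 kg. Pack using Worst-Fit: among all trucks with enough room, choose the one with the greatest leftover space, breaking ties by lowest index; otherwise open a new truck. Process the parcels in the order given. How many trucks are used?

11

Put 42 kg in truck 1; 78 kg remain.
Put 108 kg in truck 2; 12 kg remain.
Put 53 kg in truck 1; 25 kg remain.
Put 61 kg in truck 3; 59 kg remain.
Put 88 kg in truck 4; 32 kg remain.
Put 28 kg in truck 3; 31 kg remain.
Put 78 kg in truck 5; 42 kg remain.
Put 102 kg in truck 6; 18 kg remain.
Put 73 kg in truck 7; 47 kg remain.
Put 72 kg in truck 8; 48 kg remain.
Put 91 kg in truck 9; 29 kg remain.
Put 34 kg in truck 8; 14 kg remain.
Put 118 kg in truck 10; 2 kg remain.
Put 62 kg in truck 11; 58 kg remain.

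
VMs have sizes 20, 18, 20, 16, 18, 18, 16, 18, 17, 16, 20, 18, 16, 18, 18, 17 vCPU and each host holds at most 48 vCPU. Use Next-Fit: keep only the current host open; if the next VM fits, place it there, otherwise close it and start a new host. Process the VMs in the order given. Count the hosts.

8

Put 20 vCPU in host 1; 28 vCPU remain.
Put 18 vCPU in host 1; 10 vCPU remain.
Put 20 vCPU in host 2; 28 vCPU remain.
Put 16 vCPU in host 2; 12 vCPU remain.
Put 18 vCPU in host 3; 30 vCPU remain.
Put 18 vCPU in host 3; 12 vCPU remain.
Put 16 vCPU in host 4; 32 vCPU remain.
Put 18 vCPU in host 4; 14 vCPU remain.
Put 17 vCPU in host 5; 31 vCPU remain.
Put 16 vCPU in host 5; 15 vCPU remain.
Put 20 vCPU in host 6; 28 vCPU remain.
Put 18 vCPU in host 6; 10 vCPU remain.
Put 16 vCPU in host 7; 32 vCPU remain.
Put 18 vCPU in host 7; 14 vCPU remain.
Put 18 vCPU in host 8; 30 vCPU remain.
Put 17 vCPU in host 8; 13 vCPU remain.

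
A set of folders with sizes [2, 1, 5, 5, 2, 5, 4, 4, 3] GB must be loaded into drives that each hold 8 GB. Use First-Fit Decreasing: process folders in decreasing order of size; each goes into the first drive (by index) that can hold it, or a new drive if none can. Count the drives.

4 drives

Sorted descending: 5, 5, 5, 4, 4, 3, 2, 2, 1.
drive 1: place 5 GB, 3 GB left
drive 2: place 5 GB, 3 GB left
drive 3: place 5 GB, 3 GB left
drive 4: place 4 GB, 4 GB left
drive 4: place 4 GB, 0 GB left
drive 1: place 3 GB, 0 GB left
drive 2: place 2 GB, 1 GB left
drive 3: place 2 GB, 1 GB left
drive 2: place 1 GB, 0 GB left
Final drives: [5,3] [5,2,1] [5,2] [4,4].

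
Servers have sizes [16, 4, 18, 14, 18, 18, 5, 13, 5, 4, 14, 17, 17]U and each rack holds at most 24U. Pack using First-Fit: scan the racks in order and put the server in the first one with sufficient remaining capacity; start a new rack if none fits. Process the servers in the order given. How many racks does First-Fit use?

9

rack 1: place 16U, 8U left
rack 1: place 4U, 4U left
rack 2: place 18U, 6U left
rack 3: place 14U, 10U left
rack 4: place 18U, 6U left
rack 5: place 18U, 6U left
rack 2: place 5U, 1U left
rack 6: place 13U, 11U left
rack 3: place 5U, 5U left
rack 1: place 4U, 0U left
rack 7: place 14U, 10U left
rack 8: place 17U, 7U left
rack 9: place 17U, 7U left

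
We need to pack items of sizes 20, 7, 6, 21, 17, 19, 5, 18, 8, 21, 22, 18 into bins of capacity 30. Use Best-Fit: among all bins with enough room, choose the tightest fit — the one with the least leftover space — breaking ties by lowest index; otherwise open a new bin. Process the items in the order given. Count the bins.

8 bins

bin 1: place 20, 10 left
bin 1: place 7, 3 left
bin 2: place 6, 24 left
bin 2: place 21, 3 left
bin 3: place 17, 13 left
bin 4: place 19, 11 left
bin 4: place 5, 6 left
bin 5: place 18, 12 left
bin 5: place 8, 4 left
bin 6: place 21, 9 left
bin 7: place 22, 8 left
bin 8: place 18, 12 left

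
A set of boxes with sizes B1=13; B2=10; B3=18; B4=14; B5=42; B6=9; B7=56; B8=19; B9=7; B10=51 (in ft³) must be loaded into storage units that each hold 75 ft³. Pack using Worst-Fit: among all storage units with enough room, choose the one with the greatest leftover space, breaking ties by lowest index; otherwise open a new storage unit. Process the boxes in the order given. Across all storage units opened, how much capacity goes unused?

61

B1 (13 ft³) → storage unit 1 (remaining 62 ft³)
B2 (10 ft³) → storage unit 1 (remaining 52 ft³)
B3 (18 ft³) → storage unit 1 (remaining 34 ft³)
B4 (14 ft³) → storage unit 1 (remaining 20 ft³)
B5 (42 ft³) → storage unit 2 (remaining 33 ft³)
B6 (9 ft³) → storage unit 2 (remaining 24 ft³)
B7 (56 ft³) → storage unit 3 (remaining 19 ft³)
B8 (19 ft³) → storage unit 2 (remaining 5 ft³)
B9 (7 ft³) → storage unit 1 (remaining 13 ft³)
B10 (51 ft³) → storage unit 4 (remaining 24 ft³)
4 storage units × 75 ft³ = 300 ft³; used 239 ft³; unused 61 ft³.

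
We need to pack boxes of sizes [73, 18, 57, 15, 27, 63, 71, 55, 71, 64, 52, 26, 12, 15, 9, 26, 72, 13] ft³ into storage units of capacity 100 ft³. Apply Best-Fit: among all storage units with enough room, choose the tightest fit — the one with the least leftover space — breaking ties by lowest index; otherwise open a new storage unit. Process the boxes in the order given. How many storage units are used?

storage unit 1: place 73 ft³, 27 ft³ left
storage unit 1: place 18 ft³, 9 ft³ left
storage unit 2: place 57 ft³, 43 ft³ left
storage unit 2: place 15 ft³, 28 ft³ left
storage unit 2: place 27 ft³, 1 ft³ left
storage unit 3: place 63 ft³, 37 ft³ left
storage unit 4: place 71 ft³, 29 ft³ left
storage unit 5: place 55 ft³, 45 ft³ left
storage unit 6: place 71 ft³, 29 ft³ left
storage unit 7: place 64 ft³, 36 ft³ left
storage unit 8: place 52 ft³, 48 ft³ left
storage unit 4: place 26 ft³, 3 ft³ left
storage unit 6: place 12 ft³, 17 ft³ left
storage unit 6: place 15 ft³, 2 ft³ left
storage unit 1: place 9 ft³, 0 ft³ left
storage unit 7: place 26 ft³, 10 ft³ left
storage unit 9: place 72 ft³, 28 ft³ left
storage unit 9: place 13 ft³, 15 ft³ left
Final storage units: [73,18,9] [57,15,27] [63] [71,26] [55] [71,12,15] [64,26] [52] [72,13].

9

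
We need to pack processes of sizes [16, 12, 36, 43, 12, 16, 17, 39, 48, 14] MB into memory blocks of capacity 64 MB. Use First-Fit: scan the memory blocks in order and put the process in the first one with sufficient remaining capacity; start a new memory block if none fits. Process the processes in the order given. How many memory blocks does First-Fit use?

5

16 MB → memory block 1 (remaining 48 MB)
12 MB → memory block 1 (remaining 36 MB)
36 MB → memory block 1 (remaining 0 MB)
43 MB → memory block 2 (remaining 21 MB)
12 MB → memory block 2 (remaining 9 MB)
16 MB → memory block 3 (remaining 48 MB)
17 MB → memory block 3 (remaining 31 MB)
39 MB → memory block 4 (remaining 25 MB)
48 MB → memory block 5 (remaining 16 MB)
14 MB → memory block 3 (remaining 17 MB)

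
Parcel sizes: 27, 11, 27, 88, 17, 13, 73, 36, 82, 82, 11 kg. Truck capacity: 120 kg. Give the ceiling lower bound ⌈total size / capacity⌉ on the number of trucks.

4 trucks

Total size = 27 + 11 + 27 + 88 + 17 + 13 + 73 + 36 + 82 + 82 + 11 = 467 kg.
⌈467 / 120⌉ = 4.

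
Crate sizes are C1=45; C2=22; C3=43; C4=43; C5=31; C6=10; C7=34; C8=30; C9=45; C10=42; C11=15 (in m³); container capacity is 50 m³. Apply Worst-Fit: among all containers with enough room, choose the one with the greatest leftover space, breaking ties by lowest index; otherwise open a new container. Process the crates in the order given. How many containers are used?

container 1: place C1 (45 m³), 5 m³ left
container 2: place C2 (22 m³), 28 m³ left
container 3: place C3 (43 m³), 7 m³ left
container 4: place C4 (43 m³), 7 m³ left
container 5: place C5 (31 m³), 19 m³ left
container 2: place C6 (10 m³), 18 m³ left
container 6: place C7 (34 m³), 16 m³ left
container 7: place C8 (30 m³), 20 m³ left
container 8: place C9 (45 m³), 5 m³ left
container 9: place C10 (42 m³), 8 m³ left
container 7: place C11 (15 m³), 5 m³ left

9 containers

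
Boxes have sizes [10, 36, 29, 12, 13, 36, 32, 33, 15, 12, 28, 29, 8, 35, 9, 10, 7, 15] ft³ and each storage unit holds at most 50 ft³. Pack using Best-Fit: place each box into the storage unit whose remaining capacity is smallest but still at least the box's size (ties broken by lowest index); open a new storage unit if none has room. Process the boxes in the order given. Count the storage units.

storage unit 1: place 10 ft³, 40 ft³ left
storage unit 1: place 36 ft³, 4 ft³ left
storage unit 2: place 29 ft³, 21 ft³ left
storage unit 2: place 12 ft³, 9 ft³ left
storage unit 3: place 13 ft³, 37 ft³ left
storage unit 3: place 36 ft³, 1 ft³ left
storage unit 4: place 32 ft³, 18 ft³ left
storage unit 5: place 33 ft³, 17 ft³ left
storage unit 5: place 15 ft³, 2 ft³ left
storage unit 4: place 12 ft³, 6 ft³ left
storage unit 6: place 28 ft³, 22 ft³ left
storage unit 7: place 29 ft³, 21 ft³ left
storage unit 2: place 8 ft³, 1 ft³ left
storage unit 8: place 35 ft³, 15 ft³ left
storage unit 8: place 9 ft³, 6 ft³ left
storage unit 7: place 10 ft³, 11 ft³ left
storage unit 7: place 7 ft³, 4 ft³ left
storage unit 6: place 15 ft³, 7 ft³ left

8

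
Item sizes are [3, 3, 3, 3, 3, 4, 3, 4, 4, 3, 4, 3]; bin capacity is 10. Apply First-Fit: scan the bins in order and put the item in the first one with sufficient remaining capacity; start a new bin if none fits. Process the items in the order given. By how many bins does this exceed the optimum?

First-Fit: [3,3,3] [3,3,4] [3,4,3] [4,4] [3] → 5 bins.
Total size 40; any packing needs at least ⌈40/10⌉ = 4 bins.
An optimal packing achieves that bound: [4,3,3] [4,3,3] [4,3,3] [4,3,3] → 4 bins.
Excess: 5 − 4 = 1.

1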